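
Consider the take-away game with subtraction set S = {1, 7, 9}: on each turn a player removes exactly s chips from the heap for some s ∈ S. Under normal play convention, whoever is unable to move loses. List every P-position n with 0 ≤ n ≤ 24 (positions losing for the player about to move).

n :  0  1  2  3  4  5  6  7  8  9 10 11 12 13 14 15 16 17 18 19 20 21 22 23 24
G :  0  1  0  1  0  1  0  1  0  1  0  1  0  1  0  1  0  1  0  1  0  1  0  1  0
P-positions are exactly the n with G(n) = 0.

0, 2, 4, 6, 8, 10, 12, 14, 16, 18, 20, 22, 24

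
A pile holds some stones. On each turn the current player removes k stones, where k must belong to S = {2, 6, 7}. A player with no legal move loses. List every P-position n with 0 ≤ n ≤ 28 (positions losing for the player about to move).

0, 1, 4, 5, 9, 13, 14, 17, 18, 22, 26, 27

G(0) = 0
G(1) = mex{} = 0
G(2) = mex{0} = 1
G(3) = mex{0} = 1
G(4) = mex{1} = 0
G(5) = mex{1} = 0
G(6) = mex{0,0} = 1
G(7) = mex{0,0,0} = 1
G(8) = mex{1,1,0} = 2
G(9) = mex{1,1,1} = 0
G(10) = mex{2,0,1} = 3
G(11) = mex{0,0,0} = 1
G(12) = mex{3,1,0} = 2
G(13) = mex{1,1,1} = 0
G(14) = mex{2,2,1} = 0
G(15) = mex{0,0,2} = 1
G(16) = mex{0,3,0} = 1
G(17) = mex{1,1,3} = 0
G(18) = mex{1,2,1} = 0
G(19) = mex{0,0,2} = 1
G(20) = mex{0,0,0} = 1
G(21) = mex{1,1,0} = 2
G(22) = mex{1,1,1} = 0
G(23) = mex{2,0,1} = 3
G(24) = mex{0,0,0} = 1
G(25) = mex{3,1,0} = 2
G(26) = mex{1,1,1} = 0
G(27) = mex{2,2,1} = 0
G(28) = mex{0,0,2} = 1
P-positions are exactly the n with G(n) = 0.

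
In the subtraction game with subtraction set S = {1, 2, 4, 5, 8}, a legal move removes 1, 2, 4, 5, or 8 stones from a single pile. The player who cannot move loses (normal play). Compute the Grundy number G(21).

G(0) = 0
G(1) = mex{0} = 1
G(2) = mex{1,0} = 2
G(3) = mex{2,1} = 0
G(4) = mex{0,2,0} = 1
G(5) = mex{1,0,1,0} = 2
G(6) = mex{2,1,2,1} = 0
G(7) = mex{0,2,0,2} = 1
G(8) = mex{1,0,1,0,0} = 2
G(9) = mex{2,1,2,1,1} = 0
G(10) = mex{0,2,0,2,2} = 1
G(11) = mex{1,0,1,0,0} = 2
G(12) = mex{2,1,2,1,1} = 0
G(13) = mex{0,2,0,2,2} = 1
G(14) = mex{1,0,1,0,0} = 2
G(15) = mex{2,1,2,1,1} = 0
G(16) = mex{0,2,0,2,2} = 1
G(17) = mex{1,0,1,0,0} = 2
G(18) = mex{2,1,2,1,1} = 0
G(19) = mex{0,2,0,2,2} = 1
G(20) = mex{1,0,1,0,0} = 2
G(21) = mex{2,1,2,1,1} = 0

0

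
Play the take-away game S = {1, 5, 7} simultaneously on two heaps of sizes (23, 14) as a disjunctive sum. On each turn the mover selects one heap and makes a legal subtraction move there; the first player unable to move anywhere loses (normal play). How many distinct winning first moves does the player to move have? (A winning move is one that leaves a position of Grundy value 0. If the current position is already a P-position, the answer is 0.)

All heaps use S = {1, 5, 7}:
n :  0  1  2  3  4  5  6  7  8  9 10 11 12 13 14 15 16 17 18 19 20 21 22 23
G :  0  1  0  1  0  1  0  1  0  1  0  1  0  1  0  1  0  1  0  1  0  1  0  1
Heap A: G(23) = 1.
Heap B: G(14) = 0.
Combined Grundy value = 1 ⊕ 0 = 1.
A winning move leaves total XOR = 0, i.e. changes one component's Grundy value g to g ⊕ X where X is the current total.
Heap A: need g' = 1⊕1 = 0. Options: 23−1→G=0, 23−5→G=0, 23−7→G=0. Hits: 3.
Heap B: need g' = 0⊕1 = 1. Options: 14−1→G=1, 14−5→G=1, 14−7→G=1. Hits: 3.

6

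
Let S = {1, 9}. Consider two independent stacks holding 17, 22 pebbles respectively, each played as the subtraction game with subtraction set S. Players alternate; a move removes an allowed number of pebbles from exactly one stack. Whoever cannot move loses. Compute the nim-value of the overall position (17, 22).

All stacks use S = {1, 9}:
n :  0  1  2  3  4  5  6  7  8  9 10 11 12 13 14 15 16 17 18 19 20 21 22
G :  0  1  0  1  0  1  0  1  0  1  0  1  0  1  0  1  0  1  0  1  0  1  0
Stack A: G(17) = 1.
Stack B: G(22) = 0.
Combined Grundy value = 1 ⊕ 0 = 1.

1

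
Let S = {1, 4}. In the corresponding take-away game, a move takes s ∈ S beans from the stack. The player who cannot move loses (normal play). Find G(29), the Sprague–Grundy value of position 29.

2

G(0) = 0
G(1) = mex{0} = 1
G(2) = mex{1} = 0
G(3) = mex{0} = 1
G(4) = mex{1,0} = 2
G(5) = mex{2,1} = 0
G(6) = mex{0,0} = 1
G(7) = mex{1,1} = 0
G(8) = mex{0,2} = 1
G(9) = mex{1,0} = 2
G(10) = mex{2,1} = 0
G(11) = mex{0,0} = 1
G(12) = mex{1,1} = 0
G(13) = mex{0,2} = 1
G(14) = mex{1,0} = 2
G(15) = mex{2,1} = 0
G(16) = mex{0,0} = 1
G(17) = mex{1,1} = 0
G(18) = mex{0,2} = 1
G(19) = mex{1,0} = 2
G(20) = mex{2,1} = 0
G(21) = mex{0,0} = 1
G(22) = mex{1,1} = 0
G(23) = mex{0,2} = 1
G(24) = mex{1,0} = 2
G(25) = mex{2,1} = 0
G(26) = mex{0,0} = 1
G(27) = mex{1,1} = 0
G(28) = mex{0,2} = 1
G(29) = mex{1,0} = 2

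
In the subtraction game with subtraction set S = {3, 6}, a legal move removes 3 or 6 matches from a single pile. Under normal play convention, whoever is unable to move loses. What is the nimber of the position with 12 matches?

1

G(0) = 0
G(1) = mex{} = 0
G(2) = mex{} = 0
G(3) = mex{0} = 1
G(4) = mex{0} = 1
G(5) = mex{0} = 1
G(6) = mex{1,0} = 2
G(7) = mex{1,0} = 2
G(8) = mex{1,0} = 2
G(9) = mex{2,1} = 0
G(10) = mex{2,1} = 0
G(11) = mex{2,1} = 0
G(12) = mex{0,2} = 1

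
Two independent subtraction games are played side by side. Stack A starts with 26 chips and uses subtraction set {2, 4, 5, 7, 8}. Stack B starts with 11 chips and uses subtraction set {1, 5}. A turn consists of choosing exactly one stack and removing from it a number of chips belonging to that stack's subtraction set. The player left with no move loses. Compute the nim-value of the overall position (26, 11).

Stack A, S = {2, 4, 5, 7, 8}:
G(0) = 0
G(1) = mex{} = 0
G(2) = mex{0} = 1
G(3) = mex{0} = 1
G(4) = mex{1,0} = 2
G(5) = mex{1,0,0} = 2
G(6) = mex{2,1,0} = 3
G(7) = mex{2,1,1,0} = 3
G(8) = mex{3,2,1,0,0} = 4
G(9) = mex{3,2,2,1,0} = 4
G(10) = mex{4,3,2,1,1} = 0
G(11) = mex{4,3,3,2,1} = 0
G(12) = mex{0,4,3,2,2} = 1
G(13) = mex{0,4,4,3,2} = 1
G(14) = mex{1,0,4,3,3} = 2
G(15) = mex{1,0,0,4,3} = 2
G(16) = mex{2,1,0,4,4} = 3
G(17) = mex{2,1,1,0,4} = 3
G(18) = mex{3,2,1,0,0} = 4
G(19) = mex{3,2,2,1,0} = 4
G(20) = mex{4,3,2,1,1} = 0
G(21) = mex{4,3,3,2,1} = 0
G(22) = mex{0,4,3,2,2} = 1
G(23) = mex{0,4,4,3,2} = 1
G(24) = mex{1,0,4,3,3} = 2
G(25) = mex{1,0,0,4,3} = 2
G(26) = mex{2,1,0,4,4} = 3
G_A(26) = 3.
Stack B, S = {1, 5}:
n :  0  1  2  3  4  5  6  7  8  9 10 11
G :  0  1  0  1  0  1  0  1  0  1  0  1
G_B(11) = 1.
Combined Grundy value = 3 ⊕ 1 = 2.

2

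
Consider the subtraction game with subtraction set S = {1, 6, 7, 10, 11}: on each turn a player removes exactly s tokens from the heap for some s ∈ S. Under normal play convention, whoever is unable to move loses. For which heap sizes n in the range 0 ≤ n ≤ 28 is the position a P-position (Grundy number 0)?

G(0) = 0
G(1) = mex{0} = 1
G(2) = mex{1} = 0
G(3) = mex{0} = 1
G(4) = mex{1} = 0
G(5) = mex{0} = 1
G(6) = mex{1,0} = 2
G(7) = mex{2,1,0} = 3
G(8) = mex{3,0,1} = 2
G(9) = mex{2,1,0} = 3
G(10) = mex{3,0,1,0} = 2
G(11) = mex{2,1,0,1,0} = 3
G(12) = mex{3,2,1,0,1} = 4
G(13) = mex{4,3,2,1,0} = 5
G(14) = mex{5,2,3,0,1} = 4
G(15) = mex{4,3,2,1,0} = 5
G(16) = mex{5,2,3,2,1} = 0
G(17) = mex{0,3,2,3,2} = 1
G(18) = mex{1,4,3,2,3} = 0
G(19) = mex{0,5,4,3,2} = 1
G(20) = mex{1,4,5,2,3} = 0
G(21) = mex{0,5,4,3,2} = 1
G(22) = mex{1,0,5,4,3} = 2
G(23) = mex{2,1,0,5,4} = 3
G(24) = mex{3,0,1,4,5} = 2
G(25) = mex{2,1,0,5,4} = 3
G(26) = mex{3,0,1,0,5} = 2
G(27) = mex{2,1,0,1,0} = 3
G(28) = mex{3,2,1,0,1} = 4
P-positions are exactly the n with G(n) = 0.

0, 2, 4, 16, 18, 20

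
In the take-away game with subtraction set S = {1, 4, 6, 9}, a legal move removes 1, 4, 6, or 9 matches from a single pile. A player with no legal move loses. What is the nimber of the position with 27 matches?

G(0) = 0
G(1) = mex{0} = 1
G(2) = mex{1} = 0
G(3) = mex{0} = 1
G(4) = mex{1,0} = 2
G(5) = mex{2,1} = 0
G(6) = mex{0,0,0} = 1
G(7) = mex{1,1,1} = 0
G(8) = mex{0,2,0} = 1
G(9) = mex{1,0,1,0} = 2
G(10) = mex{2,1,2,1} = 0
G(11) = mex{0,0,0,0} = 1
G(12) = mex{1,1,1,1} = 0
G(13) = mex{0,2,0,2} = 1
G(14) = mex{1,0,1,0} = 2
G(15) = mex{2,1,2,1} = 0
G(16) = mex{0,0,0,0} = 1
G(17) = mex{1,1,1,1} = 0
G(18) = mex{0,2,0,2} = 1
G(19) = mex{1,0,1,0} = 2
G(20) = mex{2,1,2,1} = 0
G(21) = mex{0,0,0,0} = 1
G(22) = mex{1,1,1,1} = 0
G(23) = mex{0,2,0,2} = 1
G(24) = mex{1,0,1,0} = 2
G(25) = mex{2,1,2,1} = 0
G(26) = mex{0,0,0,0} = 1
G(27) = mex{1,1,1,1} = 0

0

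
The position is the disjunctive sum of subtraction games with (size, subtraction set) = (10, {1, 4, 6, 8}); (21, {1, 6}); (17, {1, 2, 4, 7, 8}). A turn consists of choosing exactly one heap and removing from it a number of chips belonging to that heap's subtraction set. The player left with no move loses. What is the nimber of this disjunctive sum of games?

1

Heap A, S = {1, 4, 6, 8}:
G(0) = 0
G(1) = mex{0} = 1
G(2) = mex{1} = 0
G(3) = mex{0} = 1
G(4) = mex{1,0} = 2
G(5) = mex{2,1} = 0
G(6) = mex{0,0,0} = 1
G(7) = mex{1,1,1} = 0
G(8) = mex{0,2,0,0} = 1
G(9) = mex{1,0,1,1} = 2
G(10) = mex{2,1,2,0} = 3
G_A(10) = 3.
Heap B, S = {1, 6}:
n :  0  1  2  3  4  5  6  7  8  9 10 11 12 13 14 15 16 17 18 19 20 21
G :  0  1  0  1  0  1  2  0  1  0  1  0  1  2  0  1  0  1  0  1  2  0
G_B(21) = 0.
Heap C, S = {1, 2, 4, 7, 8}:
G(0) = 0
G(1) = mex{0} = 1
G(2) = mex{1,0} = 2
G(3) = mex{2,1} = 0
G(4) = mex{0,2,0} = 1
G(5) = mex{1,0,1} = 2
G(6) = mex{2,1,2} = 0
G(7) = mex{0,2,0,0} = 1
G(8) = mex{1,0,1,1,0} = 2
G(9) = mex{2,1,2,2,1} = 0
G(10) = mex{0,2,0,0,2} = 1
G(11) = mex{1,0,1,1,0} = 2
G(12) = mex{2,1,2,2,1} = 0
G(13) = mex{0,2,0,0,2} = 1
G(14) = mex{1,0,1,1,0} = 2
G(15) = mex{2,1,2,2,1} = 0
G(16) = mex{0,2,0,0,2} = 1
G(17) = mex{1,0,1,1,0} = 2
G_C(17) = 2.
Combined Grundy value = 3 ⊕ 0 ⊕ 2 = 1.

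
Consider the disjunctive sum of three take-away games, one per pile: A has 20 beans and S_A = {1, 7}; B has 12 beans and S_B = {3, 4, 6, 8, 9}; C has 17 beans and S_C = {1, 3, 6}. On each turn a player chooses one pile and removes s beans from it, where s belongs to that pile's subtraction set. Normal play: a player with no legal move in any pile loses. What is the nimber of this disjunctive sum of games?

2

Pile A, S = {1, 7}:
n :  0  1  2  3  4  5  6  7  8  9 10 11 12 13 14 15 16 17 18 19 20
G :  0  1  0  1  0  1  0  1  0  1  0  1  0  1  0  1  0  1  0  1  0
G_A(20) = 0.
Pile B, S = {3, 4, 6, 8, 9}:
G(0) = 0
G(1) = mex{} = 0
G(2) = mex{} = 0
G(3) = mex{0} = 1
G(4) = mex{0,0} = 1
G(5) = mex{0,0} = 1
G(6) = mex{1,0,0} = 2
G(7) = mex{1,1,0} = 2
G(8) = mex{1,1,0,0} = 2
G(9) = mex{2,1,1,0,0} = 3
G(10) = mex{2,2,1,0,0} = 3
G(11) = mex{2,2,1,1,0} = 3
G(12) = mex{3,2,2,1,1} = 0
G_B(12) = 0.
Pile C, S = {1, 3, 6}:
G(0) = 0
G(1) = mex{0} = 1
G(2) = mex{1} = 0
G(3) = mex{0,0} = 1
G(4) = mex{1,1} = 0
G(5) = mex{0,0} = 1
G(6) = mex{1,1,0} = 2
G(7) = mex{2,0,1} = 3
G(8) = mex{3,1,0} = 2
G(9) = mex{2,2,1} = 0
G(10) = mex{0,3,0} = 1
G(11) = mex{1,2,1} = 0
G(12) = mex{0,0,2} = 1
G(13) = mex{1,1,3} = 0
G(14) = mex{0,0,2} = 1
G(15) = mex{1,1,0} = 2
G(16) = mex{2,0,1} = 3
G(17) = mex{3,1,0} = 2
G_C(17) = 2.
Combined Grundy value = 0 ⊕ 0 ⊕ 2 = 2.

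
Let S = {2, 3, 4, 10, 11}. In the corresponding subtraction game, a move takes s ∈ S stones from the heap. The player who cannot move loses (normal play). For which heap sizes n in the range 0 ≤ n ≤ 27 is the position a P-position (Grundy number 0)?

0, 1, 6, 7, 13, 14, 19, 20, 26, 27

G(0) = 0
G(1) = mex{} = 0
G(2) = mex{0} = 1
G(3) = mex{0,0} = 1
G(4) = mex{1,0,0} = 2
G(5) = mex{1,1,0} = 2
G(6) = mex{2,1,1} = 0
G(7) = mex{2,2,1} = 0
G(8) = mex{0,2,2} = 1
G(9) = mex{0,0,2} = 1
G(10) = mex{1,0,0,0} = 2
G(11) = mex{1,1,0,0,0} = 2
G(12) = mex{2,1,1,1,0} = 3
G(13) = mex{2,2,1,1,1} = 0
G(14) = mex{3,2,2,2,1} = 0
G(15) = mex{0,3,2,2,2} = 1
G(16) = mex{0,0,3,0,2} = 1
G(17) = mex{1,0,0,0,0} = 2
G(18) = mex{1,1,0,1,0} = 2
G(19) = mex{2,1,1,1,1} = 0
G(20) = mex{2,2,1,2,1} = 0
G(21) = mex{0,2,2,2,2} = 1
G(22) = mex{0,0,2,3,2} = 1
G(23) = mex{1,0,0,0,3} = 2
G(24) = mex{1,1,0,0,0} = 2
G(25) = mex{2,1,1,1,0} = 3
G(26) = mex{2,2,1,1,1} = 0
G(27) = mex{3,2,2,2,1} = 0
P-positions are exactly the n with G(n) = 0.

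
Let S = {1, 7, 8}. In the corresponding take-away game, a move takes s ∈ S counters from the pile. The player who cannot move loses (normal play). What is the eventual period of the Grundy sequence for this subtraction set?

n :  0  1  2  3  4  5  6  7  8  9 10 11 12 13 14 15 16 17 18 19 20 21 22 23 24 25 26 27 28 29 30 31
G :  0  1  0  1  0  1  0  1  2  3  2  3  2  3  2  0  1  0  1  0  1  0  1  2  3  2  3  2  3  2  0  1
G(n+15) = G(n) holds for n = 0,…,7 (a full window of length max(S) = 8), so the sequence is purely periodic with period 15.

15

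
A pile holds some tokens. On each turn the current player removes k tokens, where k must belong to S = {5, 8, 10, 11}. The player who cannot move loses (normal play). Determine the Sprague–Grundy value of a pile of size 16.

0

G(0) = 0
G(1) = mex{} = 0
G(2) = mex{} = 0
G(3) = mex{} = 0
G(4) = mex{} = 0
G(5) = mex{0} = 1
G(6) = mex{0} = 1
G(7) = mex{0} = 1
G(8) = mex{0,0} = 1
G(9) = mex{0,0} = 1
G(10) = mex{1,0,0} = 2
G(11) = mex{1,0,0,0} = 2
G(12) = mex{1,0,0,0} = 2
G(13) = mex{1,1,0,0} = 2
G(14) = mex{1,1,0,0} = 2
G(15) = mex{2,1,1,0} = 3
G(16) = mex{2,1,1,1} = 0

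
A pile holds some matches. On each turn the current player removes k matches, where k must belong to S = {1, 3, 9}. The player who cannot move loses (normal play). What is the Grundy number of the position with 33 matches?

1

n :  0  1  2  3  4  5  6  7  8  9 10 11 12 13 14 15 16 17 18 19 20 21 22 23 24 25 26 27 28 29 30 31 32 33
G :  0  1  0  1  0  1  0  1  0  1  0  1  0  1  0  1  0  1  0  1  0  1  0  1  0  1  0  1  0  1  0  1  0  1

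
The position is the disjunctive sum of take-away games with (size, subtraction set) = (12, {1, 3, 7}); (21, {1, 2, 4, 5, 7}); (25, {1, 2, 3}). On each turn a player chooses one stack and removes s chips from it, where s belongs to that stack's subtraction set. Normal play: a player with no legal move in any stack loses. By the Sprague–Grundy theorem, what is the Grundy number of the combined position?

1

Stack A, S = {1, 3, 7}:
n :  0  1  2  3  4  5  6  7  8  9 10 11 12
G :  0  1  0  1  0  1  0  1  0  1  0  1  0
G_A(12) = 0.
Stack B, S = {1, 2, 4, 5, 7}:
n :  0  1  2  3  4  5  6  7  8  9 10 11 12 13 14 15 16 17 18 19 20 21
G :  0  1  2  0  1  2  0  1  2  0  1  2  0  1  2  0  1  2  0  1  2  0
G_B(21) = 0.
Stack C, S = {1, 2, 3}:
G(0) = 0
G(1) = mex{0} = 1
G(2) = mex{1,0} = 2
G(3) = mex{2,1,0} = 3
G(4) = mex{3,2,1} = 0
G(5) = mex{0,3,2} = 1
G(6) = mex{1,0,3} = 2
G(7) = mex{2,1,0} = 3
G(8) = mex{3,2,1} = 0
G(9) = mex{0,3,2} = 1
G(10) = mex{1,0,3} = 2
G(11) = mex{2,1,0} = 3
G(12) = mex{3,2,1} = 0
G(13) = mex{0,3,2} = 1
G(14) = mex{1,0,3} = 2
G(15) = mex{2,1,0} = 3
G(16) = mex{3,2,1} = 0
G(17) = mex{0,3,2} = 1
G(18) = mex{1,0,3} = 2
G(19) = mex{2,1,0} = 3
G(20) = mex{3,2,1} = 0
G(21) = mex{0,3,2} = 1
G(22) = mex{1,0,3} = 2
G(23) = mex{2,1,0} = 3
G(24) = mex{3,2,1} = 0
G(25) = mex{0,3,2} = 1
G_C(25) = 1.
Combined Grundy value = 0 ⊕ 0 ⊕ 1 = 1.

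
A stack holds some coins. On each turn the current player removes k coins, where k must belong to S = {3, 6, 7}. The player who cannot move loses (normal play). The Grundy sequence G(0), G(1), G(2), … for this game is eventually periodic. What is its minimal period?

10

G(0) = 0
G(1) = mex{} = 0
G(2) = mex{} = 0
G(3) = mex{0} = 1
G(4) = mex{0} = 1
G(5) = mex{0} = 1
G(6) = mex{1,0} = 2
G(7) = mex{1,0,0} = 2
G(8) = mex{1,0,0} = 2
G(9) = mex{2,1,0} = 3
G(10) = mex{2,1,1} = 0
G(11) = mex{2,1,1} = 0
G(12) = mex{3,2,1} = 0
G(13) = mex{0,2,2} = 1
G(14) = mex{0,2,2} = 1
G(15) = mex{0,3,2} = 1
G(16) = mex{1,0,3} = 2
G(17) = mex{1,0,0} = 2
G(18) = mex{1,0,0} = 2
G(19) = mex{2,1,0} = 3
G(20) = mex{2,1,1} = 0
G(21) = mex{2,1,1} = 0
G(n+10) = G(n) holds for n = 0,…,6 (a full window of length max(S) = 7), so the sequence is purely periodic with period 10.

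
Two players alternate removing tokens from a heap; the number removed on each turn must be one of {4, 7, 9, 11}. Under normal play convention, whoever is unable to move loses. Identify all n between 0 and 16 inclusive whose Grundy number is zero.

0, 1, 2, 3, 15, 16

n :  0  1  2  3  4  5  6  7  8  9 10 11 12 13 14 15 16
G :  0  0  0  0  1  1  1  1  2  2  2  2  3  3  3  0  0
P-positions are exactly the n with G(n) = 0.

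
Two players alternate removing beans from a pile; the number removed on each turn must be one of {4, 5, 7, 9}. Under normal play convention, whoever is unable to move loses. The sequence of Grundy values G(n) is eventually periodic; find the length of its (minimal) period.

13

n :  0  1  2  3  4  5  6  7  8  9 10 11 12 13 14 15 16 17 18 19 20 21 22 23 24 25 26 27
G :  0  0  0  0  1  1  1  1  2  2  2  2  3  0  0  0  0  1  1  1  1  2  2  2  2  3  0  0
G(n+13) = G(n) holds for n = 0,…,8 (a full window of length max(S) = 9), so the sequence is purely periodic with period 13.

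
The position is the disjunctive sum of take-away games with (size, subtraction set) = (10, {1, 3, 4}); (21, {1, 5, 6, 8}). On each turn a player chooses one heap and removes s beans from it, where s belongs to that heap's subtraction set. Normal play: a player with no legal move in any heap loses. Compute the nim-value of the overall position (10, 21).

3

Heap A, S = {1, 3, 4}:
G(0) = 0
G(1) = mex{0} = 1
G(2) = mex{1} = 0
G(3) = mex{0,0} = 1
G(4) = mex{1,1,0} = 2
G(5) = mex{2,0,1} = 3
G(6) = mex{3,1,0} = 2
G(7) = mex{2,2,1} = 0
G(8) = mex{0,3,2} = 1
G(9) = mex{1,2,3} = 0
G(10) = mex{0,0,2} = 1
G_A(10) = 1.
Heap B, S = {1, 5, 6, 8}:
n :  0  1  2  3  4  5  6  7  8  9 10 11 12 13 14 15 16 17 18 19 20 21
G :  0  1  0  1  0  1  2  3  2  3  2  0  1  0  1  0  1  2  3  2  3  2
G_B(21) = 2.
Combined Grundy value = 1 ⊕ 2 = 3.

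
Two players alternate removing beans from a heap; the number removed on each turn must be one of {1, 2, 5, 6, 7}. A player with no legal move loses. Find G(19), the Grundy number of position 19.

5

n :  0  1  2  3  4  5  6  7  8  9 10 11 12 13 14 15 16 17 18 19
G :  0  1  2  0  1  2  3  4  5  3  4  0  1  2  0  1  2  3  4  5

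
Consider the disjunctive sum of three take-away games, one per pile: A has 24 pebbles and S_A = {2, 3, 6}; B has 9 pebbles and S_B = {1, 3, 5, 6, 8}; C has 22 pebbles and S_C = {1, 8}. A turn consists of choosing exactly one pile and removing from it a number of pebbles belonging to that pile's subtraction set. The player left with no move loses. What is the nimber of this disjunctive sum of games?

0

Pile A, S = {2, 3, 6}:
n :  0  1  2  3  4  5  6  7  8  9 10 11 12 13 14 15 16 17 18 19 20 21 22 23 24
G :  0  0  1  1  2  0  3  1  2  0  0  1  1  2  0  3  1  2  0  0  1  1  2  0  3
G_A(24) = 3.
Pile B, S = {1, 3, 5, 6, 8}:
G(0) = 0
G(1) = mex{0} = 1
G(2) = mex{1} = 0
G(3) = mex{0,0} = 1
G(4) = mex{1,1} = 0
G(5) = mex{0,0,0} = 1
G(6) = mex{1,1,1,0} = 2
G(7) = mex{2,0,0,1} = 3
G(8) = mex{3,1,1,0,0} = 2
G(9) = mex{2,2,0,1,1} = 3
G_B(9) = 3.
Pile C, S = {1, 8}:
G(0) = 0
G(1) = mex{0} = 1
G(2) = mex{1} = 0
G(3) = mex{0} = 1
G(4) = mex{1} = 0
G(5) = mex{0} = 1
G(6) = mex{1} = 0
G(7) = mex{0} = 1
G(8) = mex{1,0} = 2
G(9) = mex{2,1} = 0
G(10) = mex{0,0} = 1
G(11) = mex{1,1} = 0
G(12) = mex{0,0} = 1
G(13) = mex{1,1} = 0
G(14) = mex{0,0} = 1
G(15) = mex{1,1} = 0
G(16) = mex{0,2} = 1
G(17) = mex{1,0} = 2
G(18) = mex{2,1} = 0
G(19) = mex{0,0} = 1
G(20) = mex{1,1} = 0
G(21) = mex{0,0} = 1
G(22) = mex{1,1} = 0
G_C(22) = 0.
Combined Grundy value = 3 ⊕ 3 ⊕ 0 = 0.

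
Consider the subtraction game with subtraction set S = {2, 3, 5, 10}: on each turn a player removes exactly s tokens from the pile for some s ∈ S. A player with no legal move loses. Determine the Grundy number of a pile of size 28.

n :  0  1  2  3  4  5  6  7  8  9 10 11 12 13 14 15 16 17 18 19 20 21 22 23 24 25 26 27 28
G :  0  0  1  1  2  2  3  0  0  1  1  2  2  3  0  0  1  1  2  2  3  0  0  1  1  2  2  3  0

0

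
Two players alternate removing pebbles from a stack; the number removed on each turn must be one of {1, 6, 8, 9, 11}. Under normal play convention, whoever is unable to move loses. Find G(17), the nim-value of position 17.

G(0) = 0
G(1) = mex{0} = 1
G(2) = mex{1} = 0
G(3) = mex{0} = 1
G(4) = mex{1} = 0
G(5) = mex{0} = 1
G(6) = mex{1,0} = 2
G(7) = mex{2,1} = 0
G(8) = mex{0,0,0} = 1
G(9) = mex{1,1,1,0} = 2
G(10) = mex{2,0,0,1} = 3
G(11) = mex{3,1,1,0,0} = 2
G(12) = mex{2,2,0,1,1} = 3
G(13) = mex{3,0,1,0,0} = 2
G(14) = mex{2,1,2,1,1} = 0
G(15) = mex{0,2,0,2,0} = 1
G(16) = mex{1,3,1,0,1} = 2
G(17) = mex{2,2,2,1,2} = 0

0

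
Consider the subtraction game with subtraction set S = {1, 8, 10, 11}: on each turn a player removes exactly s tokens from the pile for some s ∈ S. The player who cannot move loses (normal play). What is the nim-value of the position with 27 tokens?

0

G(0) = 0
G(1) = mex{0} = 1
G(2) = mex{1} = 0
G(3) = mex{0} = 1
G(4) = mex{1} = 0
G(5) = mex{0} = 1
G(6) = mex{1} = 0
G(7) = mex{0} = 1
G(8) = mex{1,0} = 2
G(9) = mex{2,1} = 0
G(10) = mex{0,0,0} = 1
G(11) = mex{1,1,1,0} = 2
G(12) = mex{2,0,0,1} = 3
G(13) = mex{3,1,1,0} = 2
G(14) = mex{2,0,0,1} = 3
G(15) = mex{3,1,1,0} = 2
G(16) = mex{2,2,0,1} = 3
G(17) = mex{3,0,1,0} = 2
G(18) = mex{2,1,2,1} = 0
G(19) = mex{0,2,0,2} = 1
G(20) = mex{1,3,1,0} = 2
G(21) = mex{2,2,2,1} = 0
G(22) = mex{0,3,3,2} = 1
G(23) = mex{1,2,2,3} = 0
G(24) = mex{0,3,3,2} = 1
G(25) = mex{1,2,2,3} = 0
G(26) = mex{0,0,3,2} = 1
G(27) = mex{1,1,2,3} = 0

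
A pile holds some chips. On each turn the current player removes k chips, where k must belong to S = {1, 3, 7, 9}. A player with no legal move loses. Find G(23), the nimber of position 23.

1

n :  0  1  2  3  4  5  6  7  8  9 10 11 12 13 14 15 16 17 18 19 20 21 22 23
G :  0  1  0  1  0  1  0  1  0  1  0  1  0  1  0  1  0  1  0  1  0  1  0  1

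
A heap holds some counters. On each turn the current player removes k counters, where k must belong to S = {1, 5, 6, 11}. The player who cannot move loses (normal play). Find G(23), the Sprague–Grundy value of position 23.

3

n :  0  1  2  3  4  5  6  7  8  9 10 11 12 13 14 15 16 17 18 19 20 21 22 23
G :  0  1  0  1  0  1  2  3  2  3  2  3  0  1  0  1  0  1  2  3  2  3  2  3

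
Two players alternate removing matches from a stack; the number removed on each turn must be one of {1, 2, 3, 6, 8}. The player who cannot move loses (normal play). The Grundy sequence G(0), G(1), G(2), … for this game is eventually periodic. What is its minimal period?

n :  0  1  2  3  4  5  6  7  8  9 10 11 12 13 14 15 16 17 18 19
G :  0  1  2  3  0  1  2  3  4  0  1  2  3  0  1  2  3  4  0  1
G(n+9) = G(n) holds for n = 0,…,7 (a full window of length max(S) = 8), so the sequence is purely periodic with period 9.

9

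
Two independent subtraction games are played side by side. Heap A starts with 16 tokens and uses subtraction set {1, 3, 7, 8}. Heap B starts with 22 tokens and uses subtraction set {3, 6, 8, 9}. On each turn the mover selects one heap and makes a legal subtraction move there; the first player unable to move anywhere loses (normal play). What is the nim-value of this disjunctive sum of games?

Heap A, S = {1, 3, 7, 8}:
n :  0  1  2  3  4  5  6  7  8  9 10 11 12 13 14 15 16
G :  0  1  0  1  0  1  0  1  2  3  2  3  2  3  2  0  1
G_A(16) = 1.
Heap B, S = {3, 6, 8, 9}:
G(0) = 0
G(1) = mex{} = 0
G(2) = mex{} = 0
G(3) = mex{0} = 1
G(4) = mex{0} = 1
G(5) = mex{0} = 1
G(6) = mex{1,0} = 2
G(7) = mex{1,0} = 2
G(8) = mex{1,0,0} = 2
G(9) = mex{2,1,0,0} = 3
G(10) = mex{2,1,0,0} = 3
G(11) = mex{2,1,1,0} = 3
G(12) = mex{3,2,1,1} = 0
G(13) = mex{3,2,1,1} = 0
G(14) = mex{3,2,2,1} = 0
G(15) = mex{0,3,2,2} = 1
G(16) = mex{0,3,2,2} = 1
G(17) = mex{0,3,3,2} = 1
G(18) = mex{1,0,3,3} = 2
G(19) = mex{1,0,3,3} = 2
G(20) = mex{1,0,0,3} = 2
G(21) = mex{2,1,0,0} = 3
G(22) = mex{2,1,0,0} = 3
G_B(22) = 3.
Combined Grundy value = 1 ⊕ 3 = 2.

2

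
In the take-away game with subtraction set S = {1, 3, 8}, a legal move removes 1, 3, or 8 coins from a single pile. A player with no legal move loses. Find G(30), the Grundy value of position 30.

2

G(0) = 0
G(1) = mex{0} = 1
G(2) = mex{1} = 0
G(3) = mex{0,0} = 1
G(4) = mex{1,1} = 0
G(5) = mex{0,0} = 1
G(6) = mex{1,1} = 0
G(7) = mex{0,0} = 1
G(8) = mex{1,1,0} = 2
G(9) = mex{2,0,1} = 3
G(10) = mex{3,1,0} = 2
G(11) = mex{2,2,1} = 0
G(12) = mex{0,3,0} = 1
G(13) = mex{1,2,1} = 0
G(14) = mex{0,0,0} = 1
G(15) = mex{1,1,1} = 0
G(16) = mex{0,0,2} = 1
G(17) = mex{1,1,3} = 0
G(18) = mex{0,0,2} = 1
G(19) = mex{1,1,0} = 2
G(20) = mex{2,0,1} = 3
G(21) = mex{3,1,0} = 2
G(22) = mex{2,2,1} = 0
G(23) = mex{0,3,0} = 1
G(24) = mex{1,2,1} = 0
G(25) = mex{0,0,0} = 1
G(26) = mex{1,1,1} = 0
G(27) = mex{0,0,2} = 1
G(28) = mex{1,1,3} = 0
G(29) = mex{0,0,2} = 1
G(30) = mex{1,1,0} = 2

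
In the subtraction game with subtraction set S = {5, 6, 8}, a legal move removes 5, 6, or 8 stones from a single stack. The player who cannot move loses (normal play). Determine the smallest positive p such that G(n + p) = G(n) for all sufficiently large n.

13

G(0) = 0
G(1) = mex{} = 0
G(2) = mex{} = 0
G(3) = mex{} = 0
G(4) = mex{} = 0
G(5) = mex{0} = 1
G(6) = mex{0,0} = 1
G(7) = mex{0,0} = 1
G(8) = mex{0,0,0} = 1
G(9) = mex{0,0,0} = 1
G(10) = mex{1,0,0} = 2
G(11) = mex{1,1,0} = 2
G(12) = mex{1,1,0} = 2
G(13) = mex{1,1,1} = 0
G(14) = mex{1,1,1} = 0
G(15) = mex{2,1,1} = 0
G(16) = mex{2,2,1} = 0
G(17) = mex{2,2,1} = 0
G(18) = mex{0,2,2} = 1
G(19) = mex{0,0,2} = 1
G(20) = mex{0,0,2} = 1
G(21) = mex{0,0,0} = 1
G(22) = mex{0,0,0} = 1
G(23) = mex{1,0,0} = 2
G(24) = mex{1,1,0} = 2
G(25) = mex{1,1,0} = 2
G(26) = mex{1,1,1} = 0
G(27) = mex{1,1,1} = 0
G(n+13) = G(n) holds for n = 0,…,7 (a full window of length max(S) = 8), so the sequence is purely periodic with period 13.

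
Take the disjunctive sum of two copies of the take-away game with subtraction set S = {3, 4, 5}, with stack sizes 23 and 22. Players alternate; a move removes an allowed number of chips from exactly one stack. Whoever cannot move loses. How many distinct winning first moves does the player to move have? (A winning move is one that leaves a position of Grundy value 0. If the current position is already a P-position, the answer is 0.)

0

All stacks use S = {3, 4, 5}:
G(0) = 0
G(1) = mex{} = 0
G(2) = mex{} = 0
G(3) = mex{0} = 1
G(4) = mex{0,0} = 1
G(5) = mex{0,0,0} = 1
G(6) = mex{1,0,0} = 2
G(7) = mex{1,1,0} = 2
G(8) = mex{1,1,1} = 0
G(9) = mex{2,1,1} = 0
G(10) = mex{2,2,1} = 0
G(11) = mex{0,2,2} = 1
G(12) = mex{0,0,2} = 1
G(13) = mex{0,0,0} = 1
G(14) = mex{1,0,0} = 2
G(15) = mex{1,1,0} = 2
G(16) = mex{1,1,1} = 0
G(17) = mex{2,1,1} = 0
G(18) = mex{2,2,1} = 0
G(19) = mex{0,2,2} = 1
G(20) = mex{0,0,2} = 1
G(21) = mex{0,0,0} = 1
G(22) = mex{1,0,0} = 2
G(23) = mex{1,1,0} = 2
Stack A: G(23) = 2.
Stack B: G(22) = 2.
Combined Grundy value = 2 ⊕ 2 = 0.
A winning move leaves total XOR = 0, i.e. changes one component's Grundy value g to g ⊕ X where X is the current total.
Stack A: target g' = 2⊕0 = 2, but every legal move changes the Grundy value (mex property), so 0 moves.
Stack B: target g' = 2⊕0 = 2, but every legal move changes the Grundy value (mex property), so 0 moves.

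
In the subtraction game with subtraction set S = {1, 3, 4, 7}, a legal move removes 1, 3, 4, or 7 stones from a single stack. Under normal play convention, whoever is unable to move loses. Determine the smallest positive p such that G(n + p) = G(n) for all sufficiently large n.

8

n :  0  1  2  3  4  5  6  7  8  9 10 11 12 13 14 15 16 17
G :  0  1  0  1  2  3  2  3  0  1  0  1  2  3  2  3  0  1
G(n+8) = G(n) holds for n = 0,…,6 (a full window of length max(S) = 7), so the sequence is purely periodic with period 8.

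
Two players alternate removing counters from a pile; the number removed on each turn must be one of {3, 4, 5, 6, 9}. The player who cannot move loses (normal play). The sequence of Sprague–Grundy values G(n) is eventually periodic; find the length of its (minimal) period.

12

G(0) = 0
G(1) = mex{} = 0
G(2) = mex{} = 0
G(3) = mex{0} = 1
G(4) = mex{0,0} = 1
G(5) = mex{0,0,0} = 1
G(6) = mex{1,0,0,0} = 2
G(7) = mex{1,1,0,0} = 2
G(8) = mex{1,1,1,0} = 2
G(9) = mex{2,1,1,1,0} = 3
G(10) = mex{2,2,1,1,0} = 3
G(11) = mex{2,2,2,1,0} = 3
G(12) = mex{3,2,2,2,1} = 0
G(13) = mex{3,3,2,2,1} = 0
G(14) = mex{3,3,3,2,1} = 0
G(15) = mex{0,3,3,3,2} = 1
G(16) = mex{0,0,3,3,2} = 1
G(17) = mex{0,0,0,3,2} = 1
G(18) = mex{1,0,0,0,3} = 2
G(19) = mex{1,1,0,0,3} = 2
G(20) = mex{1,1,1,0,3} = 2
G(21) = mex{2,1,1,1,0} = 3
G(22) = mex{2,2,1,1,0} = 3
G(23) = mex{2,2,2,1,0} = 3
G(24) = mex{3,2,2,2,1} = 0
G(25) = mex{3,3,2,2,1} = 0
G(n+12) = G(n) holds for n = 0,…,8 (a full window of length max(S) = 9), so the sequence is purely periodic with period 12.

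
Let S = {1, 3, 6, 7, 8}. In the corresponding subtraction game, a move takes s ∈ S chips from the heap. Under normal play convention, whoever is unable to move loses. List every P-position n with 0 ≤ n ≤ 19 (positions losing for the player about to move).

G(0) = 0
G(1) = mex{0} = 1
G(2) = mex{1} = 0
G(3) = mex{0,0} = 1
G(4) = mex{1,1} = 0
G(5) = mex{0,0} = 1
G(6) = mex{1,1,0} = 2
G(7) = mex{2,0,1,0} = 3
G(8) = mex{3,1,0,1,0} = 2
G(9) = mex{2,2,1,0,1} = 3
G(10) = mex{3,3,0,1,0} = 2
G(11) = mex{2,2,1,0,1} = 3
G(12) = mex{3,3,2,1,0} = 4
G(13) = mex{4,2,3,2,1} = 0
G(14) = mex{0,3,2,3,2} = 1
G(15) = mex{1,4,3,2,3} = 0
G(16) = mex{0,0,2,3,2} = 1
G(17) = mex{1,1,3,2,3} = 0
G(18) = mex{0,0,4,3,2} = 1
G(19) = mex{1,1,0,4,3} = 2
P-positions are exactly the n with G(n) = 0.

0, 2, 4, 13, 15, 17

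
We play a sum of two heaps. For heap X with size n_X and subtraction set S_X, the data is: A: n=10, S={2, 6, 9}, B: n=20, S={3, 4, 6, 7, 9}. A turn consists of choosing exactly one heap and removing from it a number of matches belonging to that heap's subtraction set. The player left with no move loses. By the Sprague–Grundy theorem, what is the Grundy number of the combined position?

Heap A, S = {2, 6, 9}:
n :  0  1  2  3  4  5  6  7  8  9 10
G :  0  0  1  1  0  0  1  1  0  2  1
G_A(10) = 1.
Heap B, S = {3, 4, 6, 7, 9}:
n :  0  1  2  3  4  5  6  7  8  9 10 11 12 13 14 15 16 17 18 19 20
G :  0  0  0  1  1  1  2  2  2  3  3  3  0  0  0  1  1  1  2  2  2
G_B(20) = 2.
Combined Grundy value = 1 ⊕ 2 = 3.

3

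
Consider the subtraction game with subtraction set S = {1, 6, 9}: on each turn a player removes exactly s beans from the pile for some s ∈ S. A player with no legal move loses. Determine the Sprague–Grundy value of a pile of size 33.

n :  0  1  2  3  4  5  6  7  8  9 10 11 12 13 14 15 16 17 18 19 20 21 22 23 24 25 26 27 28 29 30 31 32 33
G :  0  1  0  1  0  1  2  0  1  2  3  2  0  1  0  1  2  0  1  0  1  2  0  1  0  1  2  0  1  0  1  2  0  1

1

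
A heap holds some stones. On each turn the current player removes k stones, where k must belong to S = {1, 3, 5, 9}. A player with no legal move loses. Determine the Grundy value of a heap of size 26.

0

G(0) = 0
G(1) = mex{0} = 1
G(2) = mex{1} = 0
G(3) = mex{0,0} = 1
G(4) = mex{1,1} = 0
G(5) = mex{0,0,0} = 1
G(6) = mex{1,1,1} = 0
G(7) = mex{0,0,0} = 1
G(8) = mex{1,1,1} = 0
G(9) = mex{0,0,0,0} = 1
G(10) = mex{1,1,1,1} = 0
G(11) = mex{0,0,0,0} = 1
G(12) = mex{1,1,1,1} = 0
G(13) = mex{0,0,0,0} = 1
G(14) = mex{1,1,1,1} = 0
G(15) = mex{0,0,0,0} = 1
G(16) = mex{1,1,1,1} = 0
G(17) = mex{0,0,0,0} = 1
G(18) = mex{1,1,1,1} = 0
G(19) = mex{0,0,0,0} = 1
G(20) = mex{1,1,1,1} = 0
G(21) = mex{0,0,0,0} = 1
G(22) = mex{1,1,1,1} = 0
G(23) = mex{0,0,0,0} = 1
G(24) = mex{1,1,1,1} = 0
G(25) = mex{0,0,0,0} = 1
G(26) = mex{1,1,1,1} = 0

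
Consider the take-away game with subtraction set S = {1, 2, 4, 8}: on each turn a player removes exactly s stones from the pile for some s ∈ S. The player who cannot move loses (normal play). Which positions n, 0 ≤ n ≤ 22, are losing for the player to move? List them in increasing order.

n :  0  1  2  3  4  5  6  7  8  9 10 11 12 13 14 15 16 17 18 19 20 21 22
G :  0  1  2  0  1  2  0  1  2  0  1  2  0  1  2  0  1  2  0  1  2  0  1
P-positions are exactly the n with G(n) = 0.

0, 3, 6, 9, 12, 15, 18, 21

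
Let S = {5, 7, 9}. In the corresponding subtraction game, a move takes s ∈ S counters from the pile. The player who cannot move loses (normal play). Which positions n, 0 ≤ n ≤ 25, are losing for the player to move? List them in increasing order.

0, 1, 2, 3, 4, 14, 15, 16, 17, 18

G(0) = 0
G(1) = mex{} = 0
G(2) = mex{} = 0
G(3) = mex{} = 0
G(4) = mex{} = 0
G(5) = mex{0} = 1
G(6) = mex{0} = 1
G(7) = mex{0,0} = 1
G(8) = mex{0,0} = 1
G(9) = mex{0,0,0} = 1
G(10) = mex{1,0,0} = 2
G(11) = mex{1,0,0} = 2
G(12) = mex{1,1,0} = 2
G(13) = mex{1,1,0} = 2
G(14) = mex{1,1,1} = 0
G(15) = mex{2,1,1} = 0
G(16) = mex{2,1,1} = 0
G(17) = mex{2,2,1} = 0
G(18) = mex{2,2,1} = 0
G(19) = mex{0,2,2} = 1
G(20) = mex{0,2,2} = 1
G(21) = mex{0,0,2} = 1
G(22) = mex{0,0,2} = 1
G(23) = mex{0,0,0} = 1
G(24) = mex{1,0,0} = 2
G(25) = mex{1,0,0} = 2
P-positions are exactly the n with G(n) = 0.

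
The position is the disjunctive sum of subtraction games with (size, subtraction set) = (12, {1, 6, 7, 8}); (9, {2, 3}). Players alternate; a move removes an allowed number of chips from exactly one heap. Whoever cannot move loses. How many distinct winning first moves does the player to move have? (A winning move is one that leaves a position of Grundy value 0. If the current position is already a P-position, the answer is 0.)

Heap A, S = {1, 6, 7, 8}:
n :  0  1  2  3  4  5  6  7  8  9 10 11 12
G :  0  1  0  1  0  1  2  3  2  3  2  3  4
G_A(12) = 4.
Heap B, S = {2, 3}:
G(0) = 0
G(1) = mex{} = 0
G(2) = mex{0} = 1
G(3) = mex{0,0} = 1
G(4) = mex{1,0} = 2
G(5) = mex{1,1} = 0
G(6) = mex{2,1} = 0
G(7) = mex{0,2} = 1
G(8) = mex{0,0} = 1
G(9) = mex{1,0} = 2
G_B(9) = 2.
Combined Grundy value = 4 ⊕ 2 = 6.
A winning move leaves total XOR = 0, i.e. changes one component's Grundy value g to g ⊕ X where X is the current total.
Heap A: need g' = 4⊕6 = 2. Options: 12−1→G=3, 12−6→G=2, 12−7→G=1, 12−8→G=0. Hits: 1.
Heap B: need g' = 2⊕6 = 4. Options: 9−2→G=1, 9−3→G=0. Hits: 0.

1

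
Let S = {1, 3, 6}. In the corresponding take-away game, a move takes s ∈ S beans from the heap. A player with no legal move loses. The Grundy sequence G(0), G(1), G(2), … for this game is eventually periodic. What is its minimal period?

n :  0  1  2  3  4  5  6  7  8  9 10 11 12 13 14 15 16 17 18 19
G :  0  1  0  1  0  1  2  3  2  0  1  0  1  0  1  2  3  2  0  1
G(n+9) = G(n) holds for n = 0,…,5 (a full window of length max(S) = 6), so the sequence is purely periodic with period 9.

9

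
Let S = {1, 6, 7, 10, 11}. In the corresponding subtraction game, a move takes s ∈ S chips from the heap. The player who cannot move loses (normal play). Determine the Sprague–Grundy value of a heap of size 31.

G(0) = 0
G(1) = mex{0} = 1
G(2) = mex{1} = 0
G(3) = mex{0} = 1
G(4) = mex{1} = 0
G(5) = mex{0} = 1
G(6) = mex{1,0} = 2
G(7) = mex{2,1,0} = 3
G(8) = mex{3,0,1} = 2
G(9) = mex{2,1,0} = 3
G(10) = mex{3,0,1,0} = 2
G(11) = mex{2,1,0,1,0} = 3
G(12) = mex{3,2,1,0,1} = 4
G(13) = mex{4,3,2,1,0} = 5
G(14) = mex{5,2,3,0,1} = 4
G(15) = mex{4,3,2,1,0} = 5
G(16) = mex{5,2,3,2,1} = 0
G(17) = mex{0,3,2,3,2} = 1
G(18) = mex{1,4,3,2,3} = 0
G(19) = mex{0,5,4,3,2} = 1
G(20) = mex{1,4,5,2,3} = 0
G(21) = mex{0,5,4,3,2} = 1
G(22) = mex{1,0,5,4,3} = 2
G(23) = mex{2,1,0,5,4} = 3
G(24) = mex{3,0,1,4,5} = 2
G(25) = mex{2,1,0,5,4} = 3
G(26) = mex{3,0,1,0,5} = 2
G(27) = mex{2,1,0,1,0} = 3
G(28) = mex{3,2,1,0,1} = 4
G(29) = mex{4,3,2,1,0} = 5
G(30) = mex{5,2,3,0,1} = 4
G(31) = mex{4,3,2,1,0} = 5

5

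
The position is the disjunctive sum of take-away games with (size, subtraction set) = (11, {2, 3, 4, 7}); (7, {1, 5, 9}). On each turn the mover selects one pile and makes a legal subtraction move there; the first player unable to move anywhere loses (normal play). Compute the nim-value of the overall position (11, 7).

Pile A, S = {2, 3, 4, 7}:
G(0) = 0
G(1) = mex{} = 0
G(2) = mex{0} = 1
G(3) = mex{0,0} = 1
G(4) = mex{1,0,0} = 2
G(5) = mex{1,1,0} = 2
G(6) = mex{2,1,1} = 0
G(7) = mex{2,2,1,0} = 3
G(8) = mex{0,2,2,0} = 1
G(9) = mex{3,0,2,1} = 4
G(10) = mex{1,3,0,1} = 2
G(11) = mex{4,1,3,2} = 0
G_A(11) = 0.
Pile B, S = {1, 5, 9}:
G(0) = 0
G(1) = mex{0} = 1
G(2) = mex{1} = 0
G(3) = mex{0} = 1
G(4) = mex{1} = 0
G(5) = mex{0,0} = 1
G(6) = mex{1,1} = 0
G(7) = mex{0,0} = 1
G_B(7) = 1.
Combined Grundy value = 0 ⊕ 1 = 1.

1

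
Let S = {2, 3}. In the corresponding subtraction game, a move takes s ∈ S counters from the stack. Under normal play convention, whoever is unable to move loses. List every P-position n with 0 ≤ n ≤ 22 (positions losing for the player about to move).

n :  0  1  2  3  4  5  6  7  8  9 10 11 12 13 14 15 16 17 18 19 20 21 22
G :  0  0  1  1  2  0  0  1  1  2  0  0  1  1  2  0  0  1  1  2  0  0  1
P-positions are exactly the n with G(n) = 0.

0, 1, 5, 6, 10, 11, 15, 16, 20, 21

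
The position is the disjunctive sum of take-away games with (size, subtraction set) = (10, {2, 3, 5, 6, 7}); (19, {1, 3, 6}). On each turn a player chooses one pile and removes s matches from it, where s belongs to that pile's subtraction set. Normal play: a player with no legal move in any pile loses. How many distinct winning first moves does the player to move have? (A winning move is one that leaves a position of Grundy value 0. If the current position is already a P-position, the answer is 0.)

3

Pile A, S = {2, 3, 5, 6, 7}:
n :  0  1  2  3  4  5  6  7  8  9 10
G :  0  0  1  1  2  2  3  3  4  0  0
G_A(10) = 0.
Pile B, S = {1, 3, 6}:
G(0) = 0
G(1) = mex{0} = 1
G(2) = mex{1} = 0
G(3) = mex{0,0} = 1
G(4) = mex{1,1} = 0
G(5) = mex{0,0} = 1
G(6) = mex{1,1,0} = 2
G(7) = mex{2,0,1} = 3
G(8) = mex{3,1,0} = 2
G(9) = mex{2,2,1} = 0
G(10) = mex{0,3,0} = 1
G(11) = mex{1,2,1} = 0
G(12) = mex{0,0,2} = 1
G(13) = mex{1,1,3} = 0
G(14) = mex{0,0,2} = 1
G(15) = mex{1,1,0} = 2
G(16) = mex{2,0,1} = 3
G(17) = mex{3,1,0} = 2
G(18) = mex{2,2,1} = 0
G(19) = mex{0,3,0} = 1
G_B(19) = 1.
Combined Grundy value = 0 ⊕ 1 = 1.
A winning move leaves total XOR = 0, i.e. changes one component's Grundy value g to g ⊕ X where X is the current total.
Pile A: need g' = 0⊕1 = 1. Options: 10−2→G=4, 10−3→G=3, 10−5→G=2, 10−6→G=2, 10−7→G=1. Hits: 1.
Pile B: need g' = 1⊕1 = 0. Options: 19−1→G=0, 19−3→G=3, 19−6→G=0. Hits: 2.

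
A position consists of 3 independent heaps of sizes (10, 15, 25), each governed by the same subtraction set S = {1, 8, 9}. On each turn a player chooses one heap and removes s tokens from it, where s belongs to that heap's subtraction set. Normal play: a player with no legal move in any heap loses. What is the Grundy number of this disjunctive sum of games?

All heaps use S = {1, 8, 9}:
n :  0  1  2  3  4  5  6  7  8  9 10 11 12 13 14 15 16 17 18 19 20 21 22 23 24 25
G :  0  1  0  1  0  1  0  1  2  3  2  3  2  3  2  3  0  1  0  1  0  1  0  1  2  3
Heap A: G(10) = 2.
Heap B: G(15) = 3.
Heap C: G(25) = 3.
Combined Grundy value = 2 ⊕ 3 ⊕ 3 = 2.

2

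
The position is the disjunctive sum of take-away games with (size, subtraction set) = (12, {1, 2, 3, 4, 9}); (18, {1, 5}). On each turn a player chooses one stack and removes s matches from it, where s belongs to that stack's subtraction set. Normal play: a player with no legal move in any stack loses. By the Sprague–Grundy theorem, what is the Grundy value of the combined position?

Stack A, S = {1, 2, 3, 4, 9}:
n :  0  1  2  3  4  5  6  7  8  9 10 11 12
G :  0  1  2  3  4  0  1  2  3  4  0  1  2
G_A(12) = 2.
Stack B, S = {1, 5}:
n :  0  1  2  3  4  5  6  7  8  9 10 11 12 13 14 15 16 17 18
G :  0  1  0  1  0  1  0  1  0  1  0  1  0  1  0  1  0  1  0
G_B(18) = 0.
Combined Grundy value = 2 ⊕ 0 = 2.

2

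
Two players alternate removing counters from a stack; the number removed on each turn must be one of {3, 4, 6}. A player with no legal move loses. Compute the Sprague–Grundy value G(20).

G(0) = 0
G(1) = mex{} = 0
G(2) = mex{} = 0
G(3) = mex{0} = 1
G(4) = mex{0,0} = 1
G(5) = mex{0,0} = 1
G(6) = mex{1,0,0} = 2
G(7) = mex{1,1,0} = 2
G(8) = mex{1,1,0} = 2
G(9) = mex{2,1,1} = 0
G(10) = mex{2,2,1} = 0
G(11) = mex{2,2,1} = 0
G(12) = mex{0,2,2} = 1
G(13) = mex{0,0,2} = 1
G(14) = mex{0,0,2} = 1
G(15) = mex{1,0,0} = 2
G(16) = mex{1,1,0} = 2
G(17) = mex{1,1,0} = 2
G(18) = mex{2,1,1} = 0
G(19) = mex{2,2,1} = 0
G(20) = mex{2,2,1} = 0

0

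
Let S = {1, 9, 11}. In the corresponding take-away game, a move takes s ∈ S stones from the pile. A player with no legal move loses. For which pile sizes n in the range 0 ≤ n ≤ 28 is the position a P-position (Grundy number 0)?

G(0) = 0
G(1) = mex{0} = 1
G(2) = mex{1} = 0
G(3) = mex{0} = 1
G(4) = mex{1} = 0
G(5) = mex{0} = 1
G(6) = mex{1} = 0
G(7) = mex{0} = 1
G(8) = mex{1} = 0
G(9) = mex{0,0} = 1
G(10) = mex{1,1} = 0
G(11) = mex{0,0,0} = 1
G(12) = mex{1,1,1} = 0
G(13) = mex{0,0,0} = 1
G(14) = mex{1,1,1} = 0
G(15) = mex{0,0,0} = 1
G(16) = mex{1,1,1} = 0
G(17) = mex{0,0,0} = 1
G(18) = mex{1,1,1} = 0
G(19) = mex{0,0,0} = 1
G(20) = mex{1,1,1} = 0
G(21) = mex{0,0,0} = 1
G(22) = mex{1,1,1} = 0
G(23) = mex{0,0,0} = 1
G(24) = mex{1,1,1} = 0
G(25) = mex{0,0,0} = 1
G(26) = mex{1,1,1} = 0
G(27) = mex{0,0,0} = 1
G(28) = mex{1,1,1} = 0
P-positions are exactly the n with G(n) = 0.

0, 2, 4, 6, 8, 10, 12, 14, 16, 18, 20, 22, 24, 26, 28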